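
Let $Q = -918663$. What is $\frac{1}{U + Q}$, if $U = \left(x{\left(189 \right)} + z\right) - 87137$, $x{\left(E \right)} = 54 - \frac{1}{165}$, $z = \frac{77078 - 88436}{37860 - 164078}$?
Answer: $- \frac{10412985}{10472817137884} \approx -9.9429 \cdot 10^{-7}$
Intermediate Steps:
$z = \frac{5679}{63109}$ ($z = - \frac{11358}{-126218} = \left(-11358\right) \left(- \frac{1}{126218}\right) = \frac{5679}{63109} \approx 0.089987$)
$x{\left(E \right)} = \frac{8909}{165}$ ($x{\left(E \right)} = 54 - \frac{1}{165} = \frac{8909}{165}$)
$U = - \frac{906793098829}{10412985}$ ($U = \left(\frac{8909}{165} + \frac{5679}{63109}\right) - 87137 = \frac{563175116}{10412985} - 87137 = - \frac{906793098829}{10412985} \approx -87083.0$)
$\frac{1}{U + Q} = \frac{1}{- \frac{906793098829}{10412985} - 918663} = \frac{1}{- \frac{10472817137884}{10412985}} = - \frac{10412985}{10472817137884}$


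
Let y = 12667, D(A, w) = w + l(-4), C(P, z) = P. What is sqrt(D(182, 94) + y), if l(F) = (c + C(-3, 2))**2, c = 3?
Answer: sqrt(12761) ≈ 112.96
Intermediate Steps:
l(F) = 0 (l(F) = (3 - 3)**2 = 0**2 = 0)
D(A, w) = w (D(A, w) = w + 0 = w)
sqrt(D(182, 94) + y) = sqrt(94 + 12667) = sqrt(12761)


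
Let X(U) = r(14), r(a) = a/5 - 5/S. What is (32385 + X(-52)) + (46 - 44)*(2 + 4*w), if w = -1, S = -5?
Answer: 161924/5 ≈ 32385.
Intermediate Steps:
r(a) = 1 + a/5 (r(a) = a/5 - 5/(-5) = a*(1/5) - 5*(-1/5) = a/5 + 1 = 1 + a/5)
X(U) = 19/5 (X(U) = 1 + (1/5)*14 = 1 + 14/5 = 19/5)
(32385 + X(-52)) + (46 - 44)*(2 + 4*w) = (32385 + 19/5) + (46 - 44)*(2 + 4*(-1)) = 161944/5 + 2*(2 - 4) = 161944/5 + 2*(-2) = 161944/5 - 4 = 161924/5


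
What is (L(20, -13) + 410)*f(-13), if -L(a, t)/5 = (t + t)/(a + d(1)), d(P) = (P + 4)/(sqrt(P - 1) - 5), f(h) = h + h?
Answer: -205920/19 ≈ -10838.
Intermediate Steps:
f(h) = 2*h
d(P) = (4 + P)/(-5 + sqrt(-1 + P)) (d(P) = (4 + P)/(sqrt(-1 + P) - 5) = (4 + P)/(-5 + sqrt(-1 + P)))
L(a, t) = -10*t/(-1 + a) (L(a, t) = -5*(t + t)/(a + (4 + 1)/(-5 + sqrt(-1 + 1))) = -5*2*t/(a + 5/(-5 + sqrt(0))) = -5*2*t/(a + 5/(-5 + 0)) = -5*2*t/(a + 5/(-5)) = -5*2*t/(a - 1/5*5) = -5*2*t/(a - 1) = -5*2*t/(-1 + a) = -10*t/(-1 + a))
(L(20, -13) + 410)*f(-13) = (-10*(-13)/(-1 + 20) + 410)*(2*(-13)) = (-10*(-13)/19 + 410)*(-26) = (-10*(-13)*1/19 + 410)*(-26) = (130/19 + 410)*(-26) = (7920/19)*(-26) = -205920/19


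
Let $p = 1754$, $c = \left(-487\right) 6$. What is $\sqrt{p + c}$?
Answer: $4 i \sqrt{73} \approx 34.176 i$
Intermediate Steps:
$c = -2922$
$\sqrt{p + c} = \sqrt{1754 - 2922} = \sqrt{-1168} = 4 i \sqrt{73}$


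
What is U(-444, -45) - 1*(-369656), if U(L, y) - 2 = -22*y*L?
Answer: -69902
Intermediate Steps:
U(L, y) = 2 - 22*L*y (U(L, y) = 2 - 22*y*L = 2 - 22*L*y)
U(-444, -45) - 1*(-369656) = (2 - 22*(-444)*(-45)) - 1*(-369656) = (2 - 439560) + 369656 = -439558 + 369656 = -69902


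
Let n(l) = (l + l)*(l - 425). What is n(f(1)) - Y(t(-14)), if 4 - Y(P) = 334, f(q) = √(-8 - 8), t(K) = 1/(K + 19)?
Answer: 298 - 3400*I ≈ 298.0 - 3400.0*I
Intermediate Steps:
t(K) = 1/(19 + K)
f(q) = 4*I (f(q) = √(-16) = 4*I)
Y(P) = -330 (Y(P) = 4 - 1*334 = 4 - 334 = -330)
n(l) = 2*l*(-425 + l) (n(l) = (2*l)*(-425 + l) = 2*l*(-425 + l))
n(f(1)) - Y(t(-14)) = 2*(4*I)*(-425 + 4*I) - 1*(-330) = 8*I*(-425 + 4*I) + 330 = 330 + 8*I*(-425 + 4*I)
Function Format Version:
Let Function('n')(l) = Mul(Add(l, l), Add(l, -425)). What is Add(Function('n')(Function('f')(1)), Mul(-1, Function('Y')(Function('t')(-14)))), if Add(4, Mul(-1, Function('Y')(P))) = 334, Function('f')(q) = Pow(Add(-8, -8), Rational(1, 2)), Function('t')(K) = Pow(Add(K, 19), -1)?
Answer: Add(298, Mul(-3400, I)) ≈ Add(298.00, Mul(-3400.0, I))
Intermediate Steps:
Function('t')(K) = Pow(Add(19, K), -1)
Function('f')(q) = Mul(4, I) (Function('f')(q) = Pow(-16, Rational(1, 2)) = Mul(4, I))
Function('Y')(P) = -330 (Function('Y')(P) = Add(4, Mul(-1, 334)) = Add(4, -334) = -330)
Function('n')(l) = Mul(2, l, Add(-425, l)) (Function('n')(l) = Mul(Mul(2, l), Add(-425, l)) = Mul(2, l, Add(-425, l)))
Add(Function('n')(Function('f')(1)), Mul(-1, Function('Y')(Function('t')(-14)))) = Add(Mul(2, Mul(4, I), Add(-425, Mul(4, I))), Mul(-1, -330)) = Add(Mul(8, I, Add(-425, Mul(4, I))), 330) = Add(330, Mul(8, I, Add(-425, Mul(4, I))))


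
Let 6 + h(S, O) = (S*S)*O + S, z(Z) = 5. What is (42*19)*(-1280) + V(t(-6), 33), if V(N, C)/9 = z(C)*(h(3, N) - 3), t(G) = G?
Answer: -1024140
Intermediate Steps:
h(S, O) = -6 + S + O*S² (h(S, O) = -6 + ((S*S)*O + S) = -6 + (S²*O + S) = -6 + (O*S² + S) = -6 + (S + O*S²) = -6 + S + O*S²)
V(N, C) = -270 + 405*N (V(N, C) = 9*(5*((-6 + 3 + N*3²) - 3)) = 9*(5*((-6 + 3 + N*9) - 3)) = 9*(5*((-6 + 3 + 9*N) - 3)) = 9*(5*((-3 + 9*N) - 3)) = 9*(5*(-6 + 9*N)) = 9*(-30 + 45*N) = -270 + 405*N)
(42*19)*(-1280) + V(t(-6), 33) = (42*19)*(-1280) + (-270 + 405*(-6)) = 798*(-1280) + (-270 - 2430) = -1021440 - 2700 = -1024140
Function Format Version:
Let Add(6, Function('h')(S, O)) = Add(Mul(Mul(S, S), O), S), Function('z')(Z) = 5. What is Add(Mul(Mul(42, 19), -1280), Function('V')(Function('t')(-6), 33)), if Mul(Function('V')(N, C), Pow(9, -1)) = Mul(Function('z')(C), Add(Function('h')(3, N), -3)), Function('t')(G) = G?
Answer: -1024140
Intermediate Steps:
Function('h')(S, O) = Add(-6, S, Mul(O, Pow(S, 2))) (Function('h')(S, O) = Add(-6, Add(Mul(Mul(S, S), O), S)) = Add(-6, Add(Mul(Pow(S, 2), O), S)) = Add(-6, Add(Mul(O, Pow(S, 2)), S)) = Add(-6, Add(S, Mul(O, Pow(S, 2)))) = Add(-6, S, Mul(O, Pow(S, 2))))
Function('V')(N, C) = Add(-270, Mul(405, N)) (Function('V')(N, C) = Mul(9, Mul(5, Add(Add(-6, 3, Mul(N, Pow(3, 2))), -3))) = Mul(9, Mul(5, Add(Add(-6, 3, Mul(N, 9)), -3))) = Mul(9, Mul(5, Add(Add(-6, 3, Mul(9, N)), -3))) = Mul(9, Mul(5, Add(Add(-3, Mul(9, N)), -3))) = Mul(9, Mul(5, Add(-6, Mul(9, N)))) = Mul(9, Add(-30, Mul(45, N))) = Add(-270, Mul(405, N)))
Add(Mul(Mul(42, 19), -1280), Function('V')(Function('t')(-6), 33)) = Add(Mul(Mul(42, 19), -1280), Add(-270, Mul(405, -6))) = Add(Mul(798, -1280), Add(-270, -2430)) = Add(-1021440, -2700) = -1024140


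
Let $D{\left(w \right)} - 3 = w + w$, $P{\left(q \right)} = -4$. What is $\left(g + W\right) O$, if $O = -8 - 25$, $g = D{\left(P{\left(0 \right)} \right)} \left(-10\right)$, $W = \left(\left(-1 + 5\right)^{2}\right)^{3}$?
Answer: $-136818$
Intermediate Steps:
$D{\left(w \right)} = 3 + 2 w$ ($D{\left(w \right)} = 3 + \left(w + w\right) = 3 + 2 w$)
$W = 4096$ ($W = \left(4^{2}\right)^{3} = 16^{3} = 4096$)
$g = 50$ ($g = \left(3 + 2 \left(-4\right)\right) \left(-10\right) = \left(3 - 8\right) \left(-10\right) = \left(-5\right) \left(-10\right) = 50$)
$O = -33$ ($O = -8 - 25 = -33$)
$\left(g + W\right) O = \left(50 + 4096\right) \left(-33\right) = 4146 \left(-33\right) = -136818$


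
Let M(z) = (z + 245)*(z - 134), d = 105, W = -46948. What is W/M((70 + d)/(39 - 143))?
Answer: 507789568/357078855 ≈ 1.4221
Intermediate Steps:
M(z) = (-134 + z)*(245 + z) (M(z) = (245 + z)*(-134 + z) = (-134 + z)*(245 + z))
W/M((70 + d)/(39 - 143)) = -46948/(-32830 + ((70 + 105)/(39 - 143))² + 111*((70 + 105)/(39 - 143))) = -46948/(-32830 + (175/(-104))² + 111*(175/(-104))) = -46948/(-32830 + (175*(-1/104))² + 111*(175*(-1/104))) = -46948/(-32830 + (-175/104)² + 111*(-175/104)) = -46948/(-32830 + 30625/10816 - 19425/104) = -46948/(-357078855/10816) = -46948*(-10816/357078855) = 507789568/357078855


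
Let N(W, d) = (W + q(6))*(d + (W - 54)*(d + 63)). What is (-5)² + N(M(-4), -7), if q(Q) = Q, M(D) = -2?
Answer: -12547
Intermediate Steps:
N(W, d) = (6 + W)*(d + (-54 + W)*(63 + d)) (N(W, d) = (W + 6)*(d + (W - 54)*(d + 63)) = (6 + W)*(d + (-54 + W)*(63 + d)))
(-5)² + N(M(-4), -7) = (-5)² + (-20412 - 3024*(-2) - 318*(-7) + 63*(-2)² - 7*(-2)² - 47*(-2)*(-7)) = 25 + (-20412 + 6048 + 2226 + 63*4 - 7*4 - 658) = 25 + (-20412 + 6048 + 2226 + 252 - 28 - 658) = 25 - 12572 = -12547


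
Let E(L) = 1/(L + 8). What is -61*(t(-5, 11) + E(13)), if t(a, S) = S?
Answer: -14152/21 ≈ -673.90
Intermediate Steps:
E(L) = 1/(8 + L)
-61*(t(-5, 11) + E(13)) = -61*(11 + 1/(8 + 13)) = -61*(11 + 1/21) = -61*232/21 = -14152/21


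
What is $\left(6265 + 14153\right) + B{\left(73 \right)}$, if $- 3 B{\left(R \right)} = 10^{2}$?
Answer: $\frac{61154}{3} \approx 20385.0$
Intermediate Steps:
$B{\left(R \right)} = - \frac{100}{3}$ ($B{\left(R \right)} = - \frac{10^{2}}{3} = \left(- \frac{1}{3}\right) 100 = - \frac{100}{3}$)
$\left(6265 + 14153\right) + B{\left(73 \right)} = \left(6265 + 14153\right) - \frac{100}{3} = 20418 - \frac{100}{3} = \frac{61154}{3}$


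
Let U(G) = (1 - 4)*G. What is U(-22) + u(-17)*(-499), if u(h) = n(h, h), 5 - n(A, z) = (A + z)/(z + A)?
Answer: -1930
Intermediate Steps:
U(G) = -3*G
n(A, z) = 4 (n(A, z) = 5 - (A + z)/(z + A) = 5 - (A + z)/(A + z) = 5 - 1*1 = 5 - 1 = 4)
u(h) = 4
U(-22) + u(-17)*(-499) = -3*(-22) + 4*(-499) = 66 - 1996 = -1930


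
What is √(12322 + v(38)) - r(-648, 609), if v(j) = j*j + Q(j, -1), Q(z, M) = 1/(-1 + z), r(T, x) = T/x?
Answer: 216/203 + 41*√11211/37 ≈ 118.39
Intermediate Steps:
v(j) = j² + 1/(-1 + j) (v(j) = j*j + 1/(-1 + j) = j² + 1/(-1 + j))
√(12322 + v(38)) - r(-648, 609) = √(12322 + (1 + 38²*(-1 + 38))/(-1 + 38)) - (-648)/609 = √(12322 + (1 + 1444*37)/37) - (-648)/609 = √(12322 + (1 + 53428)/37) - 1*(-216/203) = √(12322 + (1/37)*53429) + 216/203 = √(12322 + 53429/37) + 216/203 = √(509343/37) + 216/203 = 41*√11211/37 + 216/203 = 216/203 + 41*√11211/37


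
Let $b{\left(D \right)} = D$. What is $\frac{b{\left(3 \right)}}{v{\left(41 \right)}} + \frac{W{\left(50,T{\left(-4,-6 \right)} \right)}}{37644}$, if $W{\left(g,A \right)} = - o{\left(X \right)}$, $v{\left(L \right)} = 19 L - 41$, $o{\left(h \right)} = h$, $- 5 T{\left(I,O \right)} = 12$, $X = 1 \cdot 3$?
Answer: $\frac{6151}{1543404} \approx 0.0039853$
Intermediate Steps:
$X = 3$
$T{\left(I,O \right)} = - \frac{12}{5}$ ($T{\left(I,O \right)} = \left(- \frac{1}{5}\right) 12 = - \frac{12}{5}$)
$v{\left(L \right)} = -41 + 19 L$
$W{\left(g,A \right)} = -3$ ($W{\left(g,A \right)} = \left(-1\right) 3 = -3$)
$\frac{b{\left(3 \right)}}{v{\left(41 \right)}} + \frac{W{\left(50,T{\left(-4,-6 \right)} \right)}}{37644} = \frac{3}{-41 + 19 \cdot 41} - \frac{3}{37644} = \frac{3}{-41 + 779} - \frac{1}{12548} = \frac{3}{738} - \frac{1}{12548} = 3 \cdot \frac{1}{738} - \frac{1}{12548} = \frac{1}{246} - \frac{1}{12548} = \frac{6151}{1543404}$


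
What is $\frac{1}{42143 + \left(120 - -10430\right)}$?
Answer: $\frac{1}{52693} \approx 1.8978 \cdot 10^{-5}$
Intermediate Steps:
$\frac{1}{42143 + \left(120 - -10430\right)} = \frac{1}{42143 + \left(120 + 10430\right)} = \frac{1}{42143 + 10550} = \frac{1}{52693}$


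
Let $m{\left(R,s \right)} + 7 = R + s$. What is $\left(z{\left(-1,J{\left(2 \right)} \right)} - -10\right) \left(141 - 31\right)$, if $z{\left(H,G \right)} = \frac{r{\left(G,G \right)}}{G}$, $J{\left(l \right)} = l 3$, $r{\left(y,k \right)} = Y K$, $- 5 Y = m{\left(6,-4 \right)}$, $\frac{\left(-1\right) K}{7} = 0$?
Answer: $1100$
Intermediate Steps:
$K = 0$ ($K = \left(-7\right) 0 = 0$)
$m{\left(R,s \right)} = -7 + R + s$ ($m{\left(R,s \right)} = -7 + \left(R + s\right) = -7 + R + s$)
$Y = 1$ ($Y = - \frac{-7 + 6 - 4}{5} = \left(- \frac{1}{5}\right) \left(-5\right) = 1$)
$r{\left(y,k \right)} = 0$ ($r{\left(y,k \right)} = 1 \cdot 0 = 0$)
$J{\left(l \right)} = 3 l$
$z{\left(H,G \right)} = 0$ ($z{\left(H,G \right)} = \frac{0}{G} = 0$)
$\left(z{\left(-1,J{\left(2 \right)} \right)} - -10\right) \left(141 - 31\right) = \left(0 - -10\right) \left(141 - 31\right) = \left(0 + 10\right) 110 = 10 \cdot 110 = 1100$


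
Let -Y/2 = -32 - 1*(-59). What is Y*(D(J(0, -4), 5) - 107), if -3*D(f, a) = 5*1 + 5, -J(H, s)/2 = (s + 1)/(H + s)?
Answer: 5958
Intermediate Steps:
J(H, s) = -2*(1 + s)/(H + s) (J(H, s) = -2*(s + 1)/(H + s) = -2*(1 + s)/(H + s))
Y = -54 (Y = -2*(-32 - 1*(-59)) = -2*(-32 + 59) = -2*27 = -54)
D(f, a) = -10/3 (D(f, a) = -(5*1 + 5)/3 = -(5 + 5)/3 = -⅓*10 = -10/3)
Y*(D(J(0, -4), 5) - 107) = -54*(-10/3 - 107) = -54*(-331/3) = 5958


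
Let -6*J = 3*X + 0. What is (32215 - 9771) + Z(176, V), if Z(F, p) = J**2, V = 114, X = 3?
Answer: 89785/4 ≈ 22446.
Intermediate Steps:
J = -3/2 (J = -(3*3 + 0)/6 = -(9 + 0)/6 = -1/6*9 = -3/2 ≈ -1.5000)
Z(F, p) = 9/4 (Z(F, p) = (-3/2)**2 = 9/4)
(32215 - 9771) + Z(176, V) = (32215 - 9771) + 9/4 = 22444 + 9/4 = 89785/4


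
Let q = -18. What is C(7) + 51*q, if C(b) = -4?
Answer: -922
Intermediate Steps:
C(7) + 51*q = -4 + 51*(-18) = -4 - 918 = -922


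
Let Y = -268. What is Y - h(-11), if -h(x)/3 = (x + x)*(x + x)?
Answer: 1184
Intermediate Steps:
h(x) = -12*x**2 (h(x) = -3*(x + x)*(x + x) = -3*2*x*2*x = -12*x**2)
Y - h(-11) = -268 - (-12)*(-11)**2 = -268 - (-12)*121 = -268 - 1*(-1452) = -268 + 1452 = 1184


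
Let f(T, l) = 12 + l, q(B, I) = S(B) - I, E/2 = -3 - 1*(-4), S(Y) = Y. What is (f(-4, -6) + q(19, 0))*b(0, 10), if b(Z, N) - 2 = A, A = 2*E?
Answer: 150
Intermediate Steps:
E = 2 (E = 2*(-3 - 1*(-4)) = 2*(-3 + 4) = 2*1 = 2)
q(B, I) = B - I
A = 4 (A = 2*2 = 4)
b(Z, N) = 6 (b(Z, N) = 2 + 4 = 6)
(f(-4, -6) + q(19, 0))*b(0, 10) = ((12 - 6) + (19 - 1*0))*6 = (6 + (19 + 0))*6 = (6 + 19)*6 = 25*6 = 150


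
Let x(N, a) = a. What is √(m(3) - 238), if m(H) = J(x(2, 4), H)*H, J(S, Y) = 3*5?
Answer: I*√193 ≈ 13.892*I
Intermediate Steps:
J(S, Y) = 15
m(H) = 15*H
√(m(3) - 238) = √(15*3 - 238) = √(45 - 238) = √(-193) = I*√193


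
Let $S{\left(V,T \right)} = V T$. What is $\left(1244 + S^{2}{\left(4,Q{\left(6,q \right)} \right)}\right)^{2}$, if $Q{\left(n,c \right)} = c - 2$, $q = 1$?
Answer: $1587600$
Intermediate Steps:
$Q{\left(n,c \right)} = -2 + c$
$S{\left(V,T \right)} = T V$
$\left(1244 + S^{2}{\left(4,Q{\left(6,q \right)} \right)}\right)^{2} = \left(1244 + \left(\left(-2 + 1\right) 4\right)^{2}\right)^{2} = \left(1244 + \left(\left(-1\right) 4\right)^{2}\right)^{2} = \left(1244 + \left(-4\right)^{2}\right)^{2} = \left(1244 + 16\right)^{2} = 1260^{2} = 1587600$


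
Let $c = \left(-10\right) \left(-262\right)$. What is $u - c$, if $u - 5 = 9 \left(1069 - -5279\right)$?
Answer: $54517$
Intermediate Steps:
$c = 2620$
$u = 57137$ ($u = 5 + 9 \left(1069 - -5279\right) = 5 + 9 \left(1069 + 5279\right) = 5 + 9 \cdot 6348 = 5 + 57132 = 57137$)
$u - c = 57137 - 2620 = 54517$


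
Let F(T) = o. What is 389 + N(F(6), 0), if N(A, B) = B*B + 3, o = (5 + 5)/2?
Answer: 392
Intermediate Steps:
o = 5 (o = 10*(½) = 5)
F(T) = 5
N(A, B) = 3 + B² (N(A, B) = B² + 3 = 3 + B²)
389 + N(F(6), 0) = 389 + (3 + 0²) = 389 + (3 + 0) = 389 + 3 = 392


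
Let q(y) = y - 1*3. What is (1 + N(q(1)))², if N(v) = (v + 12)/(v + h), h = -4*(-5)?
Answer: 196/81 ≈ 2.4198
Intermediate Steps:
q(y) = -3 + y (q(y) = y - 3 = -3 + y)
h = 20
N(v) = (12 + v)/(20 + v) (N(v) = (v + 12)/(v + 20) = (12 + v)/(20 + v))
(1 + N(q(1)))² = (1 + (12 + (-3 + 1))/(20 + (-3 + 1)))² = (1 + (12 - 2)/(20 - 2))² = (1 + 10/18)² = (1 + (1/18)*10)² = (1 + 5/9)² = (14/9)² = 196/81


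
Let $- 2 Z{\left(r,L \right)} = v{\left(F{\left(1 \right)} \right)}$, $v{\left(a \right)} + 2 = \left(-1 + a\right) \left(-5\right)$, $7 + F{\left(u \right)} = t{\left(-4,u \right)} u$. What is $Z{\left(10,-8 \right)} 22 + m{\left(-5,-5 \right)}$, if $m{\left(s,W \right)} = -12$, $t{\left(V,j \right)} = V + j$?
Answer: $-595$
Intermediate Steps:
$F{\left(u \right)} = -7 + u \left(-4 + u\right)$ ($F{\left(u \right)} = -7 + \left(-4 + u\right) u = -7 + u \left(-4 + u\right)$)
$v{\left(a \right)} = 3 - 5 a$ ($v{\left(a \right)} = -2 + \left(-1 + a\right) \left(-5\right) = -2 - \left(-5 + 5 a\right) = 3 - 5 a$)
$Z{\left(r,L \right)} = - \frac{53}{2}$ ($Z{\left(r,L \right)} = - \frac{3 - 5 \left(-7 + 1 \left(-4 + 1\right)\right)}{2} = - \frac{3 - 5 \left(-7 + 1 \left(-3\right)\right)}{2} = - \frac{3 - 5 \left(-7 - 3\right)}{2} = - \frac{3 - -50}{2} = - \frac{3 + 50}{2} = \left(- \frac{1}{2}\right) 53 = - \frac{53}{2}$)
$Z{\left(10,-8 \right)} 22 + m{\left(-5,-5 \right)} = \left(- \frac{53}{2}\right) 22 - 12 = -583 - 12 = -595$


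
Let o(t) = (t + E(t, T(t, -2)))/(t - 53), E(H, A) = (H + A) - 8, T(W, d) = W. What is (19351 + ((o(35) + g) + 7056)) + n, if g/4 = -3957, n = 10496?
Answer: 379253/18 ≈ 21070.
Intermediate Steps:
E(H, A) = -8 + A + H (E(H, A) = (A + H) - 8 = -8 + A + H)
g = -15828 (g = 4*(-3957) = -15828)
o(t) = (-8 + 3*t)/(-53 + t) (o(t) = (t + (-8 + t + t))/(t - 53) = (t + (-8 + 2*t))/(-53 + t) = (-8 + 3*t)/(-53 + t))
(19351 + ((o(35) + g) + 7056)) + n = (19351 + (((-8 + 3*35)/(-53 + 35) - 15828) + 7056)) + 10496 = (19351 + (((-8 + 105)/(-18) - 15828) + 7056)) + 10496 = (19351 + ((-1/18*97 - 15828) + 7056)) + 10496 = (19351 + ((-97/18 - 15828) + 7056)) + 10496 = (19351 + (-285001/18 + 7056)) + 10496 = (19351 - 157993/18) + 10496 = 190325/18 + 10496 = 379253/18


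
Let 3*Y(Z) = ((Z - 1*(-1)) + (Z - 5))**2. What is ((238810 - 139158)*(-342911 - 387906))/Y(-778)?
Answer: -18206843921/202800 ≈ -89777.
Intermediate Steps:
Y(Z) = (-4 + 2*Z)**2/3 (Y(Z) = ((Z - 1*(-1)) + (Z - 5))**2/3 = ((Z + 1) + (-5 + Z))**2/3 = ((1 + Z) + (-5 + Z))**2/3 = (-4 + 2*Z)**2/3)
((238810 - 139158)*(-342911 - 387906))/Y(-778) = ((238810 - 139158)*(-342911 - 387906))/((4*(-2 - 778)**2/3)) = (99652*(-730817))/(((4/3)*(-780)**2)) = -72827375684/((4/3)*608400) = -72827375684/811200 = -72827375684*1/811200 = -18206843921/202800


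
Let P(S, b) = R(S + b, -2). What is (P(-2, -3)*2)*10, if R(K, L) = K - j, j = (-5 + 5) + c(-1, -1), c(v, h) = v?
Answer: -80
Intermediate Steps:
j = -1 (j = (-5 + 5) - 1 = 0 - 1 = -1)
R(K, L) = 1 + K (R(K, L) = K - 1*(-1) = K + 1 = 1 + K)
P(S, b) = 1 + S + b (P(S, b) = 1 + (S + b) = 1 + S + b)
(P(-2, -3)*2)*10 = ((1 - 2 - 3)*2)*10 = -4*2*10 = -8*10 = -80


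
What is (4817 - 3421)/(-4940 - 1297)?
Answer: -1396/6237 ≈ -0.22383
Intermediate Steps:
(4817 - 3421)/(-4940 - 1297) = 1396/(-6237) = 1396*(-1/6237) = -1396/6237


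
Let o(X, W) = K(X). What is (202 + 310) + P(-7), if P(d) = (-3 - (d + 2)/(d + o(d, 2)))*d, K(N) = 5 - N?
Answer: 526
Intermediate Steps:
o(X, W) = 5 - X
P(d) = d*(-17/5 - d/5) (P(d) = (-3 - (d + 2)/(d + (5 - d)))*d = (-3 - (2 + d)/5)*d = (-3 - (2/5 + d/5))*d = (-3 + (-2/5 - d/5))*d = (-17/5 - d/5)*d = d*(-17/5 - d/5))
(202 + 310) + P(-7) = (202 + 310) - 1/5*(-7)*(17 - 7) = 512 - 1/5*(-7)*10 = 512 + 14 = 526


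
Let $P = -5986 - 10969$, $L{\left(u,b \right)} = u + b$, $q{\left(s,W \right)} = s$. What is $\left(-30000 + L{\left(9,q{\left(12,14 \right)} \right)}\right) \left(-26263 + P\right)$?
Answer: $1295632422$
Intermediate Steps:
$L{\left(u,b \right)} = b + u$
$P = -16955$ ($P = -5986 - 10969 = -16955$)
$\left(-30000 + L{\left(9,q{\left(12,14 \right)} \right)}\right) \left(-26263 + P\right) = \left(-30000 + \left(12 + 9\right)\right) \left(-26263 - 16955\right) = \left(-30000 + 21\right) \left(-43218\right) = \left(-29979\right) \left(-43218\right) = 1295632422$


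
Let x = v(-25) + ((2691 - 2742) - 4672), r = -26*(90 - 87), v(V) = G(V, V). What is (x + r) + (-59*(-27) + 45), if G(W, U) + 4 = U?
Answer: -3192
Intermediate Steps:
G(W, U) = -4 + U
v(V) = -4 + V
r = -78 (r = -26*3 = -78)
x = -4752 (x = (-4 - 25) + ((2691 - 2742) - 4672) = -29 + (-51 - 4672) = -29 - 4723 = -4752)
(x + r) + (-59*(-27) + 45) = (-4752 - 78) + (-59*(-27) + 45) = -4830 + (1593 + 45) = -4830 + 1638 = -3192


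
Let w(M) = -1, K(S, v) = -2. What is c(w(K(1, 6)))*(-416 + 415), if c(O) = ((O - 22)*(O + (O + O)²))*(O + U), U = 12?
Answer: 759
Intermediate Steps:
c(O) = (-22 + O)*(12 + O)*(O + 4*O²) (c(O) = ((O - 22)*(O + (O + O)²))*(O + 12) = ((-22 + O)*(O + (2*O)²))*(12 + O) = ((-22 + O)*(O + 4*O²))*(12 + O) = (-22 + O)*(12 + O)*(O + 4*O²))
c(w(K(1, 6)))*(-416 + 415) = (-(-264 - 1066*(-1) - 39*(-1)² + 4*(-1)³))*(-416 + 415) = -(-264 + 1066 - 39*1 + 4*(-1))*(-1) = -(-264 + 1066 - 39 - 4)*(-1) = -1*759*(-1) = -759*(-1) = 759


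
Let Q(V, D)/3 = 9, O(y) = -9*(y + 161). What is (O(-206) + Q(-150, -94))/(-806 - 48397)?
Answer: -48/5467 ≈ -0.0087800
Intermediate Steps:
O(y) = -1449 - 9*y (O(y) = -9*(161 + y) = -1449 - 9*y)
Q(V, D) = 27 (Q(V, D) = 3*9 = 27)
(O(-206) + Q(-150, -94))/(-806 - 48397) = ((-1449 - 9*(-206)) + 27)/(-806 - 48397) = ((-1449 + 1854) + 27)/(-49203) = (405 + 27)*(-1/49203) = 432*(-1/49203) = -48/5467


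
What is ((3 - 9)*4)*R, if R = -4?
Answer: 96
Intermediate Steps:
((3 - 9)*4)*R = ((3 - 9)*4)*(-4) = -6*4*(-4) = -24*(-4) = 96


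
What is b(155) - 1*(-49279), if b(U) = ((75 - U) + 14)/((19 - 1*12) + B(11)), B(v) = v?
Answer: 147826/3 ≈ 49275.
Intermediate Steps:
b(U) = 89/18 - U/18 (b(U) = ((75 - U) + 14)/((19 - 1*12) + 11) = (89 - U)/((19 - 12) + 11) = (89 - U)/(7 + 11) = (89 - U)/18 = (89 - U)*(1/18) = 89/18 - U/18)
b(155) - 1*(-49279) = (89/18 - 1/18*155) - 1*(-49279) = (89/18 - 155/18) + 49279 = -11/3 + 49279 = 147826/3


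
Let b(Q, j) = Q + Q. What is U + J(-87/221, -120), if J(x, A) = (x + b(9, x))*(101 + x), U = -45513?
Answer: -2136387939/48841 ≈ -43742.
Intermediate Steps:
b(Q, j) = 2*Q
J(x, A) = (18 + x)*(101 + x) (J(x, A) = (x + 2*9)*(101 + x) = (x + 18)*(101 + x) = (18 + x)*(101 + x))
U + J(-87/221, -120) = -45513 + (1818 + (-87/221)² + 119*(-87/221)) = -45513 + (1818 + 7569/48841 - 609/13) = -45513 + 86512494/48841 = -2136387939/48841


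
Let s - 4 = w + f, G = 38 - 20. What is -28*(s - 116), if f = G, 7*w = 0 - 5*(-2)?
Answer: 2592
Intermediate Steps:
w = 10/7 (w = (0 - 5*(-2))/7 = (0 + 10)/7 = (⅐)*10 = 10/7 ≈ 1.4286)
G = 18
f = 18
s = 164/7 (s = 4 + (10/7 + 18) = 4 + 136/7 = 164/7 ≈ 23.429)
-28*(s - 116) = -28*(164/7 - 116) = -28*(-648/7) = 2592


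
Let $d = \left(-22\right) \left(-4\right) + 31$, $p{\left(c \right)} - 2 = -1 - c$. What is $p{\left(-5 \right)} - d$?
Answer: $-113$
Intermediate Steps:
$p{\left(c \right)} = 1 - c$ ($p{\left(c \right)} = 2 - \left(1 + c\right) = 1 - c$)
$d = 119$ ($d = 88 + 31 = 119$)
$p{\left(-5 \right)} - d = \left(1 - -5\right) - 119 = \left(1 + 5\right) - 119 = 6 - 119 = -113$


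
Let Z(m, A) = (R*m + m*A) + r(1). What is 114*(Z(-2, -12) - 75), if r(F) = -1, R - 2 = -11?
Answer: -3876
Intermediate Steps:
R = -9 (R = 2 - 11 = -9)
Z(m, A) = -1 - 9*m + A*m (Z(m, A) = (-9*m + m*A) - 1 = (-9*m + A*m) - 1 = -1 - 9*m + A*m)
114*(Z(-2, -12) - 75) = 114*((-1 - 9*(-2) - 12*(-2)) - 75) = 114*((-1 + 18 + 24) - 75) = 114*(41 - 75) = 114*(-34) = -3876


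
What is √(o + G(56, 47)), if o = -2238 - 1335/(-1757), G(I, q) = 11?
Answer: 4*I*√429532033/1757 ≈ 47.183*I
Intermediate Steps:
o = -3930831/1757 (o = -2238 - 1335*(-1)/1757 = -2238 - 1*(-1335/1757) = -2238 + 1335/1757 = -3930831/1757 ≈ -2237.2)
√(o + G(56, 47)) = √(-3930831/1757 + 11) = √(-3911504/1757) = 4*I*√429532033/1757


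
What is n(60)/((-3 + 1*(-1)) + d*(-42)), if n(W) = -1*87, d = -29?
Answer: -87/1214 ≈ -0.071664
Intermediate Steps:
n(W) = -87
n(60)/((-3 + 1*(-1)) + d*(-42)) = -87/((-3 + 1*(-1)) - 29*(-42)) = -87/((-3 - 1) + 1218) = -87/(-4 + 1218) = -87/1214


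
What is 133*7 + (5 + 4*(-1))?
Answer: 932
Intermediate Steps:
133*7 + (5 + 4*(-1)) = 931 + (5 - 4) = 931 + 1 = 932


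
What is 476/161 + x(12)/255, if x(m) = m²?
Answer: 6884/1955 ≈ 3.5212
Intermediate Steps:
476/161 + x(12)/255 = 476/161 + 12²/255 = 476*(1/161) + 144*(1/255) = 68/23 + 48/85 = 6884/1955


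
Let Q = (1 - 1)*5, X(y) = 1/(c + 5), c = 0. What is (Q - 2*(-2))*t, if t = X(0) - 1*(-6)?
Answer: 124/5 ≈ 24.800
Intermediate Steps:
X(y) = ⅕ (X(y) = 1/(0 + 5) = 1/5 = ⅕)
Q = 0 (Q = 0*5 = 0)
t = 31/5 (t = ⅕ - 1*(-6) = ⅕ + 6 = 31/5 ≈ 6.2000)
(Q - 2*(-2))*t = (0 - 2*(-2))*(31/5) = (0 + 4)*(31/5) = 4*(31/5) = 124/5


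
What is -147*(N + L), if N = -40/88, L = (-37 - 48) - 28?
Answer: 183456/11 ≈ 16678.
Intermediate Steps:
L = -113 (L = -85 - 28 = -113)
N = -5/11 (N = -40*1/88 = -5/11 ≈ -0.45455)
-147*(N + L) = -147*(-5/11 - 113) = -147*(-1248/11) = 183456/11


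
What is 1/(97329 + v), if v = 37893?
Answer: 1/135222 ≈ 7.3952e-6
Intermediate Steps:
1/(97329 + v) = 1/(97329 + 37893) = 1/135222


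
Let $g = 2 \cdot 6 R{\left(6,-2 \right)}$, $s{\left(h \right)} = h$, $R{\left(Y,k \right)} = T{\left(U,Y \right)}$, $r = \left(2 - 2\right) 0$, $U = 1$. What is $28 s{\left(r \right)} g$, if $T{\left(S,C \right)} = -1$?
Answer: $0$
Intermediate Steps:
$r = 0$ ($r = 0 \cdot 0 = 0$)
$R{\left(Y,k \right)} = -1$
$g = -12$ ($g = 2 \cdot 6 \left(-1\right) = 12 \left(-1\right) = -12$)
$28 s{\left(r \right)} g = 28 \cdot 0 \left(-12\right) = 0 \left(-12\right) = 0$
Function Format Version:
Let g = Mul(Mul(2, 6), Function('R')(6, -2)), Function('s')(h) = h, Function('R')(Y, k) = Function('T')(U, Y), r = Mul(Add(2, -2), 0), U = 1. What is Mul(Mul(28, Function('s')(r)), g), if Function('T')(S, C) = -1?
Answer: 0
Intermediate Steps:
r = 0 (r = Mul(0, 0) = 0)
Function('R')(Y, k) = -1
g = -12 (g = Mul(Mul(2, 6), -1) = Mul(12, -1) = -12)
Mul(Mul(28, Function('s')(r)), g) = Mul(Mul(28, 0), -12) = Mul(0, -12) = 0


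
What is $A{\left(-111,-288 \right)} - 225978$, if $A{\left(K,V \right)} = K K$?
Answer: $-213657$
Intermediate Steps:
$A{\left(K,V \right)} = K^{2}$
$A{\left(-111,-288 \right)} - 225978 = \left(-111\right)^{2} - 225978 = 12321 - 225978 = -213657$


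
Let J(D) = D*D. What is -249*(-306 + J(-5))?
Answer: 69969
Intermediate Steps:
J(D) = D²
-249*(-306 + J(-5)) = -249*(-306 + (-5)²) = -249*(-306 + 25) = -249*(-281) = 69969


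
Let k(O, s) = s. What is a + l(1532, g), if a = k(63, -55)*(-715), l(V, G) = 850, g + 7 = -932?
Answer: 40175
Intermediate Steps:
g = -939 (g = -7 - 932 = -939)
a = 39325 (a = -55*(-715) = 39325)
a + l(1532, g) = 39325 + 850 = 40175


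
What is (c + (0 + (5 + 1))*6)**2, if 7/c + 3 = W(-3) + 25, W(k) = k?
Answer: 477481/361 ≈ 1322.7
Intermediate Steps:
c = 7/19 (c = 7/(-3 + (-3 + 25)) = 7/(-3 + 22) = 7/19 ≈ 0.36842)
(c + (0 + (5 + 1))*6)**2 = (7/19 + (0 + (5 + 1))*6)**2 = (7/19 + (0 + 6)*6)**2 = (7/19 + 6*6)**2 = (7/19 + 36)**2 = (691/19)**2 = 477481/361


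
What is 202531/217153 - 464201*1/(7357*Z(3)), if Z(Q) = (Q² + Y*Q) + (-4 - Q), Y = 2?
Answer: -88882475217/12780756968 ≈ -6.9544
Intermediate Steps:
Z(Q) = -4 + Q + Q² (Z(Q) = (Q² + 2*Q) + (-4 - Q) = -4 + Q + Q²)
202531/217153 - 464201*1/(7357*Z(3)) = 202531/217153 - 464201*1/(7357*(-4 + 3 + 3²)) = 202531*(1/217153) - 464201*1/(7357*(-4 + 3 + 9)) = 202531/217153 - 464201/(7357*8) = 202531/217153 - 464201/58856 = -88882475217/12780756968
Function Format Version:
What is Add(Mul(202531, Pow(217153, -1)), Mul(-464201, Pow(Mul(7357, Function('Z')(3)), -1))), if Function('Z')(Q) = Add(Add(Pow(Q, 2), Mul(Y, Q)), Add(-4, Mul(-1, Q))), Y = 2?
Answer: Rational(-88882475217, 12780756968) ≈ -6.9544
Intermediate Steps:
Function('Z')(Q) = Add(-4, Q, Pow(Q, 2)) (Function('Z')(Q) = Add(Add(Pow(Q, 2), Mul(2, Q)), Add(-4, Mul(-1, Q))) = Add(-4, Q, Pow(Q, 2)))
Add(Mul(202531, Pow(217153, -1)), Mul(-464201, Pow(Mul(7357, Function('Z')(3)), -1))) = Add(Mul(202531, Pow(217153, -1)), Mul(-464201, Pow(Mul(7357, Add(-4, 3, Pow(3, 2))), -1))) = Add(Mul(202531, Rational(1, 217153)), Mul(-464201, Pow(Mul(7357, Add(-4, 3, 9)), -1))) = Add(Rational(202531, 217153), Mul(-464201, Pow(Mul(7357, 8), -1))) = Add(Rational(202531, 217153), Mul(-464201, Pow(58856, -1))) = Add(Rational(202531, 217153), Mul(-464201, Rational(1, 58856))) = Add(Rational(202531, 217153), Rational(-464201, 58856)) = Rational(-88882475217, 12780756968)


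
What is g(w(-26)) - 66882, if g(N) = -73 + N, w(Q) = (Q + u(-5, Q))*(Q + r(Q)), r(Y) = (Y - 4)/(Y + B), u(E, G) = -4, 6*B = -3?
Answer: -3509075/53 ≈ -66209.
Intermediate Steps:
B = -½ (B = (⅙)*(-3) = -½ ≈ -0.50000)
r(Y) = (-4 + Y)/(-½ + Y) (r(Y) = (Y - 4)/(Y - ½) = (-4 + Y)/(-½ + Y))
w(Q) = (-4 + Q)*(Q + 2*(-4 + Q)/(-1 + 2*Q)) (w(Q) = (Q - 4)*(Q + 2*(-4 + Q)/(-1 + 2*Q)) = (-4 + Q)*(Q + 2*(-4 + Q)/(-1 + 2*Q)))
g(w(-26)) - 66882 = (-73 + (32 - 12*(-26) - 7*(-26)² + 2*(-26)³)/(-1 + 2*(-26))) - 66882 = (-73 + (32 + 312 - 7*676 + 2*(-17576))/(-1 - 52)) - 66882 = (-73 + (32 + 312 - 4732 - 35152)/(-53)) - 66882 = (-73 - 1/53*(-39540)) - 66882 = (-73 + 39540/53) - 66882 = 35671/53 - 66882 = -3509075/53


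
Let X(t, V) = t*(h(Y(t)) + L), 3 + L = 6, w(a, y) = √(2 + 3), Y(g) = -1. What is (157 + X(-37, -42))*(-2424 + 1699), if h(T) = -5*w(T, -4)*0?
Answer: -33350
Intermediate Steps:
w(a, y) = √5
L = 3 (L = -3 + 6 = 3)
h(T) = 0 (h(T) = -5*√5*0 = 0)
X(t, V) = 3*t (X(t, V) = t*(0 + 3) = t*3 = 3*t)
(157 + X(-37, -42))*(-2424 + 1699) = (157 + 3*(-37))*(-2424 + 1699) = (157 - 111)*(-725) = 46*(-725) = -33350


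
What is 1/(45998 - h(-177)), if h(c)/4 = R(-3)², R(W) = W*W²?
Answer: 1/43082 ≈ 2.3212e-5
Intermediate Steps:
R(W) = W³
h(c) = 2916 (h(c) = 4*((-3)³)² = 4*(-27)² = 4*729 = 2916)
1/(45998 - h(-177)) = 1/(45998 - 1*2916) = 1/(45998 - 2916) = 1/43082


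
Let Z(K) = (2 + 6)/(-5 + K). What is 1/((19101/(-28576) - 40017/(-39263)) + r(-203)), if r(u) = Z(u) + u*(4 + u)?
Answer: 14585733344/589224425229801 ≈ 2.4754e-5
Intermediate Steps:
Z(K) = 8/(-5 + K)
r(u) = 8/(-5 + u) + u*(4 + u)
1/((19101/(-28576) - 40017/(-39263)) + r(-203)) = 1/((19101/(-28576) - 40017/(-39263)) + (8 - 203*(-5 - 203)*(4 - 203))/(-5 - 203)) = 1/((19101*(-1/28576) - 40017*(-1/39263)) + (8 - 203*(-208)*(-199))/(-208)) = 1/((-19101/28576 + 40017/39263) - (8 - 8402576)/208) = 1/(393563229/1121979488 - 1/208*(-8402568)) = 1/(393563229/1121979488 + 1050321/26) = 1/(589224425229801/14585733344) = 14585733344/589224425229801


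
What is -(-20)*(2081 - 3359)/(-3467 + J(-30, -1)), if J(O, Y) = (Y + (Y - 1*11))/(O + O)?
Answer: 1533600/208007 ≈ 7.3728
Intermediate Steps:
J(O, Y) = (-11 + 2*Y)/(2*O) (J(O, Y) = (Y + (Y - 11))/((2*O)) = (Y + (-11 + Y))*(1/(2*O)) = (-11 + 2*Y)*(1/(2*O)) = (-11 + 2*Y)/(2*O))
-(-20)*(2081 - 3359)/(-3467 + J(-30, -1)) = -(-20)*(2081 - 3359)/(-3467 + (-11/2 - 1)/(-30)) = -(-20)*(-1278/(-3467 - 1/30*(-13/2))) = -(-20)*(-1278/(-3467 + 13/60)) = -(-20)*(-1278/(-208007/60)) = -(-20)*(-1278*(-60/208007)) = -(-20)*76680/208007 = -10*(-153360/208007) = 1533600/208007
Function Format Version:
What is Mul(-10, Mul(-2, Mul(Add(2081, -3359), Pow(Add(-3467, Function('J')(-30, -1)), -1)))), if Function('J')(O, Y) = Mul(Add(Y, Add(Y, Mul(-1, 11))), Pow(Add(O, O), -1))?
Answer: Rational(1533600, 208007) ≈ 7.3728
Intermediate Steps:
Function('J')(O, Y) = Mul(Rational(1, 2), Pow(O, -1), Add(-11, Mul(2, Y))) (Function('J')(O, Y) = Mul(Add(Y, Add(Y, -11)), Pow(Mul(2, O), -1)) = Mul(Add(Y, Add(-11, Y)), Mul(Rational(1, 2), Pow(O, -1))) = Mul(Add(-11, Mul(2, Y)), Mul(Rational(1, 2), Pow(O, -1))) = Mul(Rational(1, 2), Pow(O, -1), Add(-11, Mul(2, Y))))
Mul(-10, Mul(-2, Mul(Add(2081, -3359), Pow(Add(-3467, Function('J')(-30, -1)), -1)))) = Mul(-10, Mul(-2, Mul(Add(2081, -3359), Pow(Add(-3467, Mul(Pow(-30, -1), Add(Rational(-11, 2), -1))), -1)))) = Mul(-10, Mul(-2, Mul(-1278, Pow(Add(-3467, Mul(Rational(-1, 30), Rational(-13, 2))), -1)))) = Mul(-10, Mul(-2, Mul(-1278, Pow(Add(-3467, Rational(13, 60)), -1)))) = Mul(-10, Mul(-2, Mul(-1278, Pow(Rational(-208007, 60), -1)))) = Mul(-10, Mul(-2, Mul(-1278, Rational(-60, 208007)))) = Mul(-10, Mul(-2, Rational(76680, 208007))) = Mul(-10, Rational(-153360, 208007)) = Rational(1533600, 208007)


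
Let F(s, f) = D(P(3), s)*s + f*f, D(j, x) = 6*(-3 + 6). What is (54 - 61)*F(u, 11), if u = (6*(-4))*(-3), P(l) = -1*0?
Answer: -9919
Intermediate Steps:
P(l) = 0
u = 72 (u = -24*(-3) = 72)
D(j, x) = 18 (D(j, x) = 6*3 = 18)
F(s, f) = f**2 + 18*s (F(s, f) = 18*s + f*f = 18*s + f**2 = f**2 + 18*s)
(54 - 61)*F(u, 11) = (54 - 61)*(11**2 + 18*72) = -7*(121 + 1296) = -7*1417 = -9919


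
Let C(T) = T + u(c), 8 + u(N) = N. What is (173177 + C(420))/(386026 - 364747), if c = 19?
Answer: 173608/21279 ≈ 8.1587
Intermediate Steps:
u(N) = -8 + N
C(T) = 11 + T (C(T) = T + (-8 + 19) = T + 11 = 11 + T)
(173177 + C(420))/(386026 - 364747) = (173177 + (11 + 420))/(386026 - 364747) = (173177 + 431)/21279 = 173608*(1/21279) = 173608/21279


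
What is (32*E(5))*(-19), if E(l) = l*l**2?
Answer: -76000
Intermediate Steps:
E(l) = l**3
(32*E(5))*(-19) = (32*5**3)*(-19) = (32*125)*(-19) = 4000*(-19) = -76000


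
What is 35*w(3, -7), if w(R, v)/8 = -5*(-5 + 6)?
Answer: -1400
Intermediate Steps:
w(R, v) = -40 (w(R, v) = 8*(-5*(-5 + 6)) = 8*(-5*1) = 8*(-5) = -40)
35*w(3, -7) = 35*(-40) = -1400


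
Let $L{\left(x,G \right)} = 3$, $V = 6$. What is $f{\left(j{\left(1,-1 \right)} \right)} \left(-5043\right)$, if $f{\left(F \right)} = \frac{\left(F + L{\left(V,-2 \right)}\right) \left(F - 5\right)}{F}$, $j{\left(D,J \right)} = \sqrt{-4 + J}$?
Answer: $10086 - 20172 i \sqrt{5} \approx 10086.0 - 45106.0 i$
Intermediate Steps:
$f{\left(F \right)} = \frac{\left(-5 + F\right) \left(3 + F\right)}{F}$ ($f{\left(F \right)} = \frac{\left(F + 3\right) \left(F - 5\right)}{F} = \frac{\left(3 + F\right) \left(-5 + F\right)}{F} = \frac{\left(-5 + F\right) \left(3 + F\right)}{F}$)
$f{\left(j{\left(1,-1 \right)} \right)} \left(-5043\right) = \left(-2 + \sqrt{-4 - 1} - \frac{15}{\sqrt{-4 - 1}}\right) \left(-5043\right) = \left(-2 + \sqrt{-5} - \frac{15}{\sqrt{-5}}\right) \left(-5043\right) = \left(-2 + i \sqrt{5} - \frac{15}{i \sqrt{5}}\right) \left(-5043\right) = \left(-2 + i \sqrt{5} - 15 \left(- \frac{i \sqrt{5}}{5}\right)\right) \left(-5043\right) = \left(-2 + i \sqrt{5} + 3 i \sqrt{5}\right) \left(-5043\right) = \left(-2 + 4 i \sqrt{5}\right) \left(-5043\right) = 10086 - 20172 i \sqrt{5}$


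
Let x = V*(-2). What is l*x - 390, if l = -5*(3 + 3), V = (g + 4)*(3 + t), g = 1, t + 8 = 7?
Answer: 210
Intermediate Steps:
t = -1 (t = -8 + 7 = -1)
V = 10 (V = (1 + 4)*(3 - 1) = 5*2 = 10)
l = -30 (l = -5*6 = -30)
x = -20 (x = 10*(-2) = -20)
l*x - 390 = -30*(-20) - 390 = 600 - 390 = 210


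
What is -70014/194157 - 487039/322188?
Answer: -13013300195/6950561724 ≈ -1.8723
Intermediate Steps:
-70014/194157 - 487039/322188 = -70014*1/194157 - 487039*1/322188 = -23338/64719 - 487039/322188 = -13013300195/6950561724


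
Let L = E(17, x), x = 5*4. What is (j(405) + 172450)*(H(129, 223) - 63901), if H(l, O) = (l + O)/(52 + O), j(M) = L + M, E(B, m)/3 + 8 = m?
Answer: -276192162263/25 ≈ -1.1048e+10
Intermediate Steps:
x = 20
E(B, m) = -24 + 3*m
L = 36 (L = -24 + 3*20 = -24 + 60 = 36)
j(M) = 36 + M
H(l, O) = (O + l)/(52 + O)
(j(405) + 172450)*(H(129, 223) - 63901) = ((36 + 405) + 172450)*((223 + 129)/(52 + 223) - 63901) = (441 + 172450)*(352/275 - 63901) = 172891*((1/275)*352 - 63901) = 172891*(32/25 - 63901) = 172891*(-1597493/25) = -276192162263/25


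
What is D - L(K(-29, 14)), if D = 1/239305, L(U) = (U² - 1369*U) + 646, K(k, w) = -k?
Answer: 9144801271/239305 ≈ 38214.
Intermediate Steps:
L(U) = 646 + U² - 1369*U
D = 1/239305 ≈ 4.1788e-6
D - L(K(-29, 14)) = 1/239305 - (646 + (-1*(-29))² - (-1369)*(-29)) = 1/239305 - (646 + 29² - 1369*29) = 1/239305 - (646 + 841 - 39701) = 1/239305 - 1*(-38214) = 1/239305 + 38214 = 9144801271/239305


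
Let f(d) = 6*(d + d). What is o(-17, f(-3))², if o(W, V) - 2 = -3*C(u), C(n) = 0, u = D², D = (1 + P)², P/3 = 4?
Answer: 4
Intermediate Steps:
P = 12 (P = 3*4 = 12)
D = 169 (D = (1 + 12)² = 13² = 169)
u = 28561 (u = 169² = 28561)
f(d) = 12*d (f(d) = 6*(2*d) = 12*d)
o(W, V) = 2 (o(W, V) = 2 - 3*0 = 2 + 0 = 2)
o(-17, f(-3))² = 2² = 4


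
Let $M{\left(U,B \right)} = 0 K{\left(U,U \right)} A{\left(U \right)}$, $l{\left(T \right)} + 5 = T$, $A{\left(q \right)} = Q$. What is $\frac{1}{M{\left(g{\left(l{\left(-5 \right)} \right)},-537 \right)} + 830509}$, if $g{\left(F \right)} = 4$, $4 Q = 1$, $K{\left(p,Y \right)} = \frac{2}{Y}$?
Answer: $\frac{1}{830509} \approx 1.2041 \cdot 10^{-6}$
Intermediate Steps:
$Q = \frac{1}{4}$ ($Q = \frac{1}{4} \cdot 1 = \frac{1}{4} \approx 0.25$)
$A{\left(q \right)} = \frac{1}{4}$
$l{\left(T \right)} = -5 + T$
$M{\left(U,B \right)} = 0$ ($M{\left(U,B \right)} = 0 \frac{2}{U} \frac{1}{4} = 0 \cdot \frac{1}{4} = 0$)
$\frac{1}{M{\left(g{\left(l{\left(-5 \right)} \right)},-537 \right)} + 830509} = \frac{1}{0 + 830509} = \frac{1}{830509}$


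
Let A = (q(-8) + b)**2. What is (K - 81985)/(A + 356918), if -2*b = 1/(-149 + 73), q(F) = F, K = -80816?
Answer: -3761354304/8247709697 ≈ -0.45605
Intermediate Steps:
b = 1/152 (b = -1/(2*(-149 + 73)) = -1/2/(-76) = -1/2*(-1/76) = 1/152 ≈ 0.0065789)
A = 1476225/23104 (A = (-8 + 1/152)**2 = (-1215/152)**2 = 1476225/23104 ≈ 63.895)
(K - 81985)/(A + 356918) = (-80816 - 81985)/(1476225/23104 + 356918) = -162801/8247709697/23104 = -162801*23104/8247709697 = -3761354304/8247709697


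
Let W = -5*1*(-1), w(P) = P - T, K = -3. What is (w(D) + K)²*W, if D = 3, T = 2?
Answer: 20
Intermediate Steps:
w(P) = -2 + P (w(P) = P - 1*2 = P - 2 = -2 + P)
W = 5 (W = -5*(-1) = 5)
(w(D) + K)²*W = ((-2 + 3) - 3)²*5 = (1 - 3)²*5 = (-2)²*5 = 4*5 = 20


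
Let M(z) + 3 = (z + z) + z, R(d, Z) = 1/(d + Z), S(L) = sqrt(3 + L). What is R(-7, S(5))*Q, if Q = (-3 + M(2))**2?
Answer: 0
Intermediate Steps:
R(d, Z) = 1/(Z + d)
M(z) = -3 + 3*z (M(z) = -3 + ((z + z) + z) = -3 + (2*z + z) = -3 + 3*z)
Q = 0 (Q = (-3 + (-3 + 3*2))**2 = (-3 + (-3 + 6))**2 = (-3 + 3)**2 = 0**2 = 0)
R(-7, S(5))*Q = 0/(sqrt(3 + 5) - 7) = 0/(sqrt(8) - 7) = 0/(2*sqrt(2) - 7) = 0/(-7 + 2*sqrt(2)) = 0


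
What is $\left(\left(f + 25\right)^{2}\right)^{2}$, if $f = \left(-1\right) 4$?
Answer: $194481$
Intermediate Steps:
$f = -4$
$\left(\left(f + 25\right)^{2}\right)^{2} = \left(\left(-4 + 25\right)^{2}\right)^{2} = \left(21^{2}\right)^{2} = 441^{2} = 194481$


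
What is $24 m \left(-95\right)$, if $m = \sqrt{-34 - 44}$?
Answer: $- 2280 i \sqrt{78} \approx - 20136.0 i$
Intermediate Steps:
$m = i \sqrt{78}$ ($m = \sqrt{-78} = i \sqrt{78} \approx 8.8318 i$)
$24 m \left(-95\right) = 24 i \sqrt{78} \left(-95\right) = - 2280 i \sqrt{78}$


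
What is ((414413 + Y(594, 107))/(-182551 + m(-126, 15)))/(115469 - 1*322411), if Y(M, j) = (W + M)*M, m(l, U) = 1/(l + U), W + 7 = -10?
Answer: 84043761/4193299270604 ≈ 2.0042e-5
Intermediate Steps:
W = -17 (W = -7 - 10 = -17)
m(l, U) = 1/(U + l)
Y(M, j) = M*(-17 + M) (Y(M, j) = (-17 + M)*M = M*(-17 + M))
((414413 + Y(594, 107))/(-182551 + m(-126, 15)))/(115469 - 1*322411) = ((414413 + 594*(-17 + 594))/(-182551 + 1/(15 - 126)))/(115469 - 1*322411) = ((414413 + 594*577)/(-182551 + 1/(-111)))/(115469 - 322411) = ((414413 + 342738)/(-182551 - 1/111))/(-206942) = (757151/(-20263162/111))*(-1/206942) = (757151*(-111/20263162))*(-1/206942) = -84043761/20263162*(-1/206942) = 84043761/4193299270604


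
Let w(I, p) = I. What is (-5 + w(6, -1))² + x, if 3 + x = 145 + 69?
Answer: 212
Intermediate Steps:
x = 211 (x = -3 + (145 + 69) = -3 + 214 = 211)
(-5 + w(6, -1))² + x = (-5 + 6)² + 211 = 1² + 211 = 1 + 211 = 212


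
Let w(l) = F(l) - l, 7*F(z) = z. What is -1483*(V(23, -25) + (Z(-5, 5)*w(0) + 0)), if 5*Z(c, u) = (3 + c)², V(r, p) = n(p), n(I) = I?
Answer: 37075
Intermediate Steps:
V(r, p) = p
F(z) = z/7
Z(c, u) = (3 + c)²/5
w(l) = -6*l/7 (w(l) = l/7 - l = -6*l/7)
-1483*(V(23, -25) + (Z(-5, 5)*w(0) + 0)) = -1483*(-25 + (((3 - 5)²/5)*(-6/7*0) + 0)) = -1483*(-25 + (((⅕)*(-2)²)*0 + 0)) = -1483*(-25 + (((⅕)*4)*0 + 0)) = -1483*(-25 + ((⅘)*0 + 0)) = -1483*(-25 + (0 + 0)) = -1483*(-25 + 0) = -1483*(-25) = 37075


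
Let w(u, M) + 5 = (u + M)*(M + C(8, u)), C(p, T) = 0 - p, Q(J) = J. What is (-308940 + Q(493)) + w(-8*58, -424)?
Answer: 75164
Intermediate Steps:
C(p, T) = -p
w(u, M) = -5 + (-8 + M)*(M + u) (w(u, M) = -5 + (u + M)*(M - 1*8) = -5 + (M + u)*(M - 8) = -5 + (M + u)*(-8 + M) = -5 + (-8 + M)*(M + u))
(-308940 + Q(493)) + w(-8*58, -424) = (-308940 + 493) + (-5 + (-424)² - 8*(-424) - (-64)*58 - (-3392)*58) = -308447 + (-5 + 179776 + 3392 - 8*(-464) - 424*(-464)) = -308447 + (-5 + 179776 + 3392 + 3712 + 196736) = -308447 + 383611 = 75164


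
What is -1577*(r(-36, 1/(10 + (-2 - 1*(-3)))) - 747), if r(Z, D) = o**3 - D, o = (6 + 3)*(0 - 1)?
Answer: 25605749/11 ≈ 2.3278e+6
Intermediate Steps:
o = -9 (o = 9*(-1) = -9)
r(Z, D) = -729 - D (r(Z, D) = (-9)**3 - D = -729 - D)
-1577*(r(-36, 1/(10 + (-2 - 1*(-3)))) - 747) = -1577*((-729 - 1/(10 + (-2 - 1*(-3)))) - 747) = -1577*((-729 - 1/(10 + (-2 + 3))) - 747) = -1577*((-729 - 1/(10 + 1)) - 747) = -1577*((-729 - 1/11) - 747) = -1577*(-8020/11 - 747) = -1577*(-16237/11) = 25605749/11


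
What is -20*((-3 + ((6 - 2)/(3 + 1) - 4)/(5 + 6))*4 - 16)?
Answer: 6400/11 ≈ 581.82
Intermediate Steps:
-20*((-3 + ((6 - 2)/(3 + 1) - 4)/(5 + 6))*4 - 16) = -20*((-3 + (4/4 - 4)/11)*4 - 16) = -20*((-3 + (4*(1/4) - 4)*(1/11))*4 - 16) = -20*((-3 + (1 - 4)*(1/11))*4 - 16) = -20*((-3 - 3*1/11)*4 - 16) = -20*((-3 - 3/11)*4 - 16) = -20*(-36/11*4 - 16) = -20*(-144/11 - 16) = -20*(-320/11) = 6400/11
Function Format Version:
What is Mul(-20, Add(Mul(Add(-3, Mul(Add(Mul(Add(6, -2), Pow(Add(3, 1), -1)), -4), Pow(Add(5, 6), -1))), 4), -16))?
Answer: Rational(6400, 11) ≈ 581.82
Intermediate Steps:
Mul(-20, Add(Mul(Add(-3, Mul(Add(Mul(Add(6, -2), Pow(Add(3, 1), -1)), -4), Pow(Add(5, 6), -1))), 4), -16)) = Mul(-20, Add(Mul(Add(-3, Mul(Add(Mul(4, Pow(4, -1)), -4), Pow(11, -1))), 4), -16)) = Mul(-20, Add(Mul(Add(-3, Mul(Add(Mul(4, Rational(1, 4)), -4), Rational(1, 11))), 4), -16)) = Mul(-20, Add(Mul(Add(-3, Mul(Add(1, -4), Rational(1, 11))), 4), -16)) = Mul(-20, Add(Mul(Add(-3, Mul(-3, Rational(1, 11))), 4), -16)) = Mul(-20, Add(Mul(Add(-3, Rational(-3, 11)), 4), -16)) = Mul(-20, Add(Mul(Rational(-36, 11), 4), -16)) = Mul(-20, Add(Rational(-144, 11), -16)) = Mul(-20, Rational(-320, 11)) = Rational(6400, 11)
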